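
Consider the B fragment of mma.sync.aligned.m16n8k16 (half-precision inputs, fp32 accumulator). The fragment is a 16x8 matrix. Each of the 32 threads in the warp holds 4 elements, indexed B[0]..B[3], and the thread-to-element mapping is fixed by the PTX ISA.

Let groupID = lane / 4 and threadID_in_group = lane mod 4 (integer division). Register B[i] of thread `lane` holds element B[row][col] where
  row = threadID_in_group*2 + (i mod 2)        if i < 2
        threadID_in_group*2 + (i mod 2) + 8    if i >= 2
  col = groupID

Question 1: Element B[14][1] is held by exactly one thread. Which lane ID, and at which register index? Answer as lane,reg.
7,2

c: 1->gid=1  r: 14->r8=1,tid=3,i&1=0
L=1*4+3=7  i=1*2+0=2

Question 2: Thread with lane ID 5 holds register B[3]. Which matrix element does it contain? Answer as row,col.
11,1

lane 5: G=1 (5/4), T=1 (5%4)
i=3: r=1*2+1+8=11, c=G=1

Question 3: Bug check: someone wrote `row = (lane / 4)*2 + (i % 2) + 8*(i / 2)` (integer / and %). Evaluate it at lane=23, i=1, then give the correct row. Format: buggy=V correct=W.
buggy=11 correct=7

`(lane / 4)*2 + (i % 2) + 8*(i / 2)`[23,1]->11
lane 23->23/4=5, 23 mod 4=3
i=1  r:2·3+1+0->7  c:5
row: 11 vs 7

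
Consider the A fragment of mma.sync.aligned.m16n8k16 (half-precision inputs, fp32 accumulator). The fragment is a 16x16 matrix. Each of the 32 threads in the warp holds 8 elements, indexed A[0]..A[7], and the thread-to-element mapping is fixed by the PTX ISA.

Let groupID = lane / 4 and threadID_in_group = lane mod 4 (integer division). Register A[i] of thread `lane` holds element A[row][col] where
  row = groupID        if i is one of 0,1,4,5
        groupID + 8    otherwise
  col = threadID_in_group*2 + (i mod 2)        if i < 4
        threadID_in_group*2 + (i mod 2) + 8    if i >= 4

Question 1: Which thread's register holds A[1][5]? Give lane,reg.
6,1

r=1⇒gr=1,Rb=0  c=5⇒Cb=0,th=2,odd=1
L=1*4+2=6  i=0*4+0*2+1=1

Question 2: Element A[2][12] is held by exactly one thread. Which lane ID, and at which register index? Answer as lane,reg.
r=2→G=2,rhi=0  c=12→chi=1,T=2,p=0
L=2*4+2=10  i=1*4+0*2+0=4

10,4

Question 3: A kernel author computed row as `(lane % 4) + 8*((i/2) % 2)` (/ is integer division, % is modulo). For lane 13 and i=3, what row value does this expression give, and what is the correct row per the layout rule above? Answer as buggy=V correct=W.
buggy=9 correct=11

`(lane % 4) + 8*((i/2) % 2)`[13,3]⇒9
L=13⇒gr=13>>2=3, th=13&3=1
[3]⇒row 3+8=11  col 1·2+1+0=3
row: 9 vs 11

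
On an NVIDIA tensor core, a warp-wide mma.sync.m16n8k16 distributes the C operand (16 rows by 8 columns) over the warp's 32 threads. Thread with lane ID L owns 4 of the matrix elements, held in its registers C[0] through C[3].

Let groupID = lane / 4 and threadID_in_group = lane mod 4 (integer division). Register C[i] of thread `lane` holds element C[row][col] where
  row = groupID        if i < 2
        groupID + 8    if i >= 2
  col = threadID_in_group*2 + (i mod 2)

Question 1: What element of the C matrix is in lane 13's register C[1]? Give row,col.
3,3

lane 13: gid=3 (13/4), tid=1 (13%4)
i=1: r=3+0=3, c=1*2+1=3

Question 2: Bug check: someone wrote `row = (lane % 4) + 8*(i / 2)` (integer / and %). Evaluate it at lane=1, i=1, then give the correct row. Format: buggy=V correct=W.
`(lane % 4) + 8*(i / 2)`[1,1]→1
lane 1: G=0 (1/4), T=1 (1%4)
i=1: r=0+0=0, c=1*2+1=3
row: 1 vs 0

buggy=1 correct=0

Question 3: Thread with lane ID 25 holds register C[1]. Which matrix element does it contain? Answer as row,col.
6,3

lane 25: grp=6 (25/4), tig=1 (25%4)
i=1: r=6+0=6, c=1*2+1=3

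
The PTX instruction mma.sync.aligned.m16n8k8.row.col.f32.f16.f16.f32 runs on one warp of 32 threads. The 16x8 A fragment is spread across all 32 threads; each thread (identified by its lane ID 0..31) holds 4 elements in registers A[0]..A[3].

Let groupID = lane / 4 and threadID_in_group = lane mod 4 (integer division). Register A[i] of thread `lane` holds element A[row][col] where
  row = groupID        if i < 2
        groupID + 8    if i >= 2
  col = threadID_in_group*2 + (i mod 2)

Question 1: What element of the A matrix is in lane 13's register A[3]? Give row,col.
13: G=3,T=1
[3] (3+8,1*2+1) = (11,3)

11,3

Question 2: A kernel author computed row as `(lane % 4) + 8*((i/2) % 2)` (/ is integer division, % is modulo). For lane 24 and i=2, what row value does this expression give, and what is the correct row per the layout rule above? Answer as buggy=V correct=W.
buggy=8 correct=14

`(lane % 4) + 8*((i/2) % 2)`[24,2]→8
24: G=6,T=0
[2] (6+8,0*2+0) = (14,0)
row: 8 vs 14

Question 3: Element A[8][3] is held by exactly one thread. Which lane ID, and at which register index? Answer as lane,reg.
r: 8->gid=0,r8=1  c: 3->tid=1,i&1=1
L=0*4+1=1  i=1*2+1=3

1,3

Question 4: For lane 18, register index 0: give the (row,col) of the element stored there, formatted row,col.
lane 18→18/4=4, 18 mod 4=2
i=0  r:4+0→4  c:2·2+0→4

4,4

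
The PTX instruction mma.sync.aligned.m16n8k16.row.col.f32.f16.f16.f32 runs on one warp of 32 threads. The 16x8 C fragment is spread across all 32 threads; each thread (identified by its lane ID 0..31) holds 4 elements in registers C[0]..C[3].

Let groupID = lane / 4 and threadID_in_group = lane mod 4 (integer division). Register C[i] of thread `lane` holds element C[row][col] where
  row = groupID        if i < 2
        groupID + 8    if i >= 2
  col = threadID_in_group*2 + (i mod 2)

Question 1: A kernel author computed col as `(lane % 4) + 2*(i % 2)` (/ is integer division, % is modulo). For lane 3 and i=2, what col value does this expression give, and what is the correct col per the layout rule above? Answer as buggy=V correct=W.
`(lane % 4) + 2*(i % 2)`[3,2]->3
3: g=0,t=3
[2] (0+8,3*2+0) = (8,6)
col: 3 vs 6

buggy=3 correct=6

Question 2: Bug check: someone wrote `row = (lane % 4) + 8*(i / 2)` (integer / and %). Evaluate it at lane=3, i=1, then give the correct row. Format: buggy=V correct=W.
buggy=3 correct=0

`(lane % 4) + 8*(i / 2)`[3,1]->3
lane 3: gid=0 (3/4), tid=3 (3%4)
i=1: r=0+0=0, c=3*2+1=7
row: 3 vs 0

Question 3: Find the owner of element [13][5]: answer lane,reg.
22,3

r=13→G=5,rhi=1  c=5→T=2,p=1
L=5*4+2=22  i=1*2+1=3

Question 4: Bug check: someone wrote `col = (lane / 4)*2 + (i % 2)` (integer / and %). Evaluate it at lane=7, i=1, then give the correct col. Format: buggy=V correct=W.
buggy=3 correct=7

`(lane / 4)*2 + (i % 2)`[7,1]->3
lane 7->7/4=1, 7 mod 4=3
i=1  r:1+0->1  c:2·3+1->7
col: 3 vs 7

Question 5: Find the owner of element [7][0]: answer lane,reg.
r: 7->gid=7,r8=0  c: 0->tid=0,i&1=0
L=7*4+0=28  i=0*2+0=0

28,0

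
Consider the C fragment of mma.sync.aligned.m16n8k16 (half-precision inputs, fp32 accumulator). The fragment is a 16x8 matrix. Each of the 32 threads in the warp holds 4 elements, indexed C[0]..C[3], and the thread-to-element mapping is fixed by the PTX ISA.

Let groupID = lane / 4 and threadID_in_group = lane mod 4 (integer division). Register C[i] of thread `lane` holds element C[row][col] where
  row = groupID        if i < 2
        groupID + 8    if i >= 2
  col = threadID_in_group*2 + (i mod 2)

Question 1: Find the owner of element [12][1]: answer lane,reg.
16,3

r=12⇒gr=4,Rb=1  c=1⇒th=0,odd=1
L=4*4+0=16  i=1*2+1=3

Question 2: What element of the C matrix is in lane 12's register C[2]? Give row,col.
11,0

lane 12->12/4=3, 12 mod 4=0
i=2  r:3+8->11  c:2·0+0->0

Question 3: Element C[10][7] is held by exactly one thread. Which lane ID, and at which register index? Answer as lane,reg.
11,3

r=10⇒gr=2,Rb=1  c=7⇒th=3,odd=1
L=2*4+3=11  i=1*2+1=3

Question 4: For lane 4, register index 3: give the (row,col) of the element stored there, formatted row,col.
4: G=1,T=0
[3] (1+8,0*2+1) = (9,1)

9,1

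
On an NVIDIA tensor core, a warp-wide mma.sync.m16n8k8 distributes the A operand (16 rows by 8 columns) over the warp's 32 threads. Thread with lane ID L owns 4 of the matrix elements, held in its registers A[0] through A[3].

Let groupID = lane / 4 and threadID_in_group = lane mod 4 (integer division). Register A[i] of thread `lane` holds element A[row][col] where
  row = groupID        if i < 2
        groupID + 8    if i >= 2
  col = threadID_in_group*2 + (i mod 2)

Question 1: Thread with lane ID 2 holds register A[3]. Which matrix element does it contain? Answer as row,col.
8,5

lane 2: gr=0 (2/4), th=2 (2%4)
i=3: r=0+8=8, c=2*2+1=5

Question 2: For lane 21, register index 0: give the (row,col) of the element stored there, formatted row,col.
21: gid=5,tid=1
[0] (5+0,1*2+0) = (5,2)

5,2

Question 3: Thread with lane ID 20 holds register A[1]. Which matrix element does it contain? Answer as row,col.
lane 20→20/4=5, 20 mod 4=0
i=1  r:5+0→5  c:2·0+1→1

5,1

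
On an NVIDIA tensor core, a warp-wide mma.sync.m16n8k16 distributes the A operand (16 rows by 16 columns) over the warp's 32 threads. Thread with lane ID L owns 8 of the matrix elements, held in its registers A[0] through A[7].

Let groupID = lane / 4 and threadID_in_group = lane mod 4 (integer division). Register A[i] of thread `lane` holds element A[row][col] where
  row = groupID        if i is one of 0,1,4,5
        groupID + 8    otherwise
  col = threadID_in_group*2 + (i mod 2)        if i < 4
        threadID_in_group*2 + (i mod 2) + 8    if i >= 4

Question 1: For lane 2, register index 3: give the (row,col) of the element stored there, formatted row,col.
8,5

lane 2=>2/4=0, 2 mod 4=2
i=3  r:0+8=>8  c:2·2+1+0=>5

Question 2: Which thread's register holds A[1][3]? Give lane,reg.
5,1

r: 1->gid=1,r8=0  c: 3->c8=0,tid=1,i&1=1
L=1*4+1=5  i=0*4+0*2+1=1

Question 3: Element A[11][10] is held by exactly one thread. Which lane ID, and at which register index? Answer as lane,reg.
13,6

r=11→G=3,rhi=1  c=10→chi=1,T=1,p=0
L=3*4+1=13  i=1*4+1*2+0=6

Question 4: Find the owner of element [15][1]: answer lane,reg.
28,3

r: 15->gid=7,r8=1  c: 1->c8=0,tid=0,i&1=1
L=7*4+0=28  i=0*4+1*2+1=3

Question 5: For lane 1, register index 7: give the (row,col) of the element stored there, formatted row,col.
8,11

lane 1→1/4=0, 1 mod 4=1
i=7  r:0+8→8  c:2·1+1+8→11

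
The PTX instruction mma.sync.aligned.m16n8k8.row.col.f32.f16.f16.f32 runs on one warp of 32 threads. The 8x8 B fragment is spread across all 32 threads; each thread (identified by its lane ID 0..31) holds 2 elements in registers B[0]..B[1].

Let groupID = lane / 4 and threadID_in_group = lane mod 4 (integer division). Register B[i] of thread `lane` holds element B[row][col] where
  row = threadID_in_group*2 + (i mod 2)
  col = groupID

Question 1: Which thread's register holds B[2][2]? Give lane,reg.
c=2→G=2  r=2→T=1,p=0
L=2*4+1=9  i=0=0

9,0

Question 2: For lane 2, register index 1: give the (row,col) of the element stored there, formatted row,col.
5,0

lane 2: grp=0 (2/4), tig=2 (2%4)
i=1: r=2*2+1=5, c=grp=0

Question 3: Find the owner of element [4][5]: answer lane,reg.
c=5⇒gr=5  r=4⇒th=2,odd=0
L=5*4+2=22  i=0=0

22,0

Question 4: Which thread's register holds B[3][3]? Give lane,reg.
13,1

c: 3->gid=3  r: 3->tid=1,i&1=1
L=3*4+1=13  i=1=1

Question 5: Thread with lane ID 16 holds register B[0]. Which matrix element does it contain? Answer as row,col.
0,4

L=16->gid=16>>2=4, tid=16&3=0
[0]->row 0·2+0=0  col gid=4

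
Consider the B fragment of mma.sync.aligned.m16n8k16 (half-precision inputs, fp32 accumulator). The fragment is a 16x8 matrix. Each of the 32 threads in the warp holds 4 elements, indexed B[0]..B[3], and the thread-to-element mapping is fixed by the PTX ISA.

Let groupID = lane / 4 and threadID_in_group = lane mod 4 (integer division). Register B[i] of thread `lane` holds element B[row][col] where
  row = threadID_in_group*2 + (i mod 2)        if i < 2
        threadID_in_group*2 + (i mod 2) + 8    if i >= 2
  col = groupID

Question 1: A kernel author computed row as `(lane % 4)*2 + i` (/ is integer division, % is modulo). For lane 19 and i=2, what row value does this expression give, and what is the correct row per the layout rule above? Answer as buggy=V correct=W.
buggy=8 correct=14

`(lane % 4)*2 + i`[19,2]->8
L=19->gid=19>>2=4, tid=19&3=3
[2]->row 3·2+0+8=14  col gid=4
row: 8 vs 14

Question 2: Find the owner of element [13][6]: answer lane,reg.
c=6⇒gr=6  r=13⇒Rb=1,th=2,odd=1
L=6*4+2=26  i=1*2+1=3

26,3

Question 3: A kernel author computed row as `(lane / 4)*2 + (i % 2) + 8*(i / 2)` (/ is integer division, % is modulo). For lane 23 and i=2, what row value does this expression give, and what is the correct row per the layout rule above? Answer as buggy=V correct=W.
`(lane / 4)*2 + (i % 2) + 8*(i / 2)`[23,2]=>18
lane 23=>23/4=5, 23 mod 4=3
i=2  r:2·3+0+8=>14  c:5
row: 18 vs 14

buggy=18 correct=14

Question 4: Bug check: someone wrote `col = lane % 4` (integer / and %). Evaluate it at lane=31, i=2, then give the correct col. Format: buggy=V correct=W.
`lane % 4`[31,2]→3
lane 31: G=7 (31/4), T=3 (31%4)
i=2: r=3*2+0+8=14, c=G=7
col: 3 vs 7

buggy=3 correct=7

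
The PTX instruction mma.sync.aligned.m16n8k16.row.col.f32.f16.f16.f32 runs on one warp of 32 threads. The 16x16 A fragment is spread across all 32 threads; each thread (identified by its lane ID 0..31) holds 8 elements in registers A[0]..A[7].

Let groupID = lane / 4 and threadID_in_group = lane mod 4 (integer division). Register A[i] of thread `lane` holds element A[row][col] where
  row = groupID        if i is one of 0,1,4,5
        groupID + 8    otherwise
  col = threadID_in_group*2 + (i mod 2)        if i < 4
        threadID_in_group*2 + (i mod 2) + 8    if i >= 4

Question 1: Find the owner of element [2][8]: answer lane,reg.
r: 2->gid=2,r8=0  c: 8->c8=1,tid=0,i&1=0
L=2*4+0=8  i=1*4+0*2+0=4

8,4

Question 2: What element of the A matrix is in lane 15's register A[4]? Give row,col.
15: g=3,t=3
[4] (3+0,3*2+0+8) = (3,14)

3,14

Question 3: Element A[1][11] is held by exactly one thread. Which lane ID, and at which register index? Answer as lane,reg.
r=1→G=1,rhi=0  c=11→chi=1,T=1,p=1
L=1*4+1=5  i=1*4+0*2+1=5

5,5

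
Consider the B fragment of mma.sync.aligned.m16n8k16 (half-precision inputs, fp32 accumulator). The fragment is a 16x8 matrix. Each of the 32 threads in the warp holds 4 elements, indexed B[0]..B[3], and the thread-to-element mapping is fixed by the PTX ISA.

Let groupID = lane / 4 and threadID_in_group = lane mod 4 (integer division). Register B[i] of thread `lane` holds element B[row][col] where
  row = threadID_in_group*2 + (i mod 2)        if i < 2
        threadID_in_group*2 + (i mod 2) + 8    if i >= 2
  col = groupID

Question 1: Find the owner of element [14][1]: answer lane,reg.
7,2

c=1⇒gr=1  r=14⇒Rb=1,th=3,odd=0
L=1*4+3=7  i=1*2+0=2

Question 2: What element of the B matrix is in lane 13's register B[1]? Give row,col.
lane 13=>13/4=3, 13 mod 4=1
i=1  r:2·1+1+0=>3  c:3

3,3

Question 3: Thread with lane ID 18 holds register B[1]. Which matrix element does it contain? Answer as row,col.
18: gr=4,th=2
[1] (2*2+1+0,4) = (5,4)

5,4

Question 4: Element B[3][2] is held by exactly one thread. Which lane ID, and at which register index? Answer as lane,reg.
9,1

c=2→G=2  r=3→rhi=0,T=1,p=1
L=2*4+1=9  i=0*2+1=1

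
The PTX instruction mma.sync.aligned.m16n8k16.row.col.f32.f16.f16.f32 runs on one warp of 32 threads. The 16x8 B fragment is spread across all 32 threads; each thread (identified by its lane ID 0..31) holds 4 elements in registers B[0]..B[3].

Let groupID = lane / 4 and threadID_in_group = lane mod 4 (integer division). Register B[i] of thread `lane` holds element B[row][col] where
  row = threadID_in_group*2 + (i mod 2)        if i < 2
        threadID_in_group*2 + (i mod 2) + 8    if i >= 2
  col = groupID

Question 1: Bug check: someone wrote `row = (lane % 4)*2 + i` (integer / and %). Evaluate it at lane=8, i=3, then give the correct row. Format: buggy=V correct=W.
buggy=3 correct=9

`(lane % 4)*2 + i`[8,3]→3
L=8→G=8>>2=2, T=8&3=0
[3]→row 0·2+1+8=9  col G=2
row: 3 vs 9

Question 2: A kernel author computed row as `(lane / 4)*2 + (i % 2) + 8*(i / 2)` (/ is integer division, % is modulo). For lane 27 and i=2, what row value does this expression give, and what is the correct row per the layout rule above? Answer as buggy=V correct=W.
`(lane / 4)*2 + (i % 2) + 8*(i / 2)`[27,2]->20
L=27->g=27>>2=6, t=27&3=3
[2]->row 3·2+0+8=14  col g=6
row: 20 vs 14

buggy=20 correct=14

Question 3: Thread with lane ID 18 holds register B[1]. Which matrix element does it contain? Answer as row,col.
5,4

lane 18: gid=4 (18/4), tid=2 (18%4)
i=1: r=2*2+1+0=5, c=gid=4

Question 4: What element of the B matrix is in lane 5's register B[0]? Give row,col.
5: gr=1,th=1
[0] (1*2+0+0,1) = (2,1)

2,1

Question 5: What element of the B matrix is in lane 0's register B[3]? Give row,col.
9,0

0: grp=0,tig=0
[3] (0*2+1+8,0) = (9,0)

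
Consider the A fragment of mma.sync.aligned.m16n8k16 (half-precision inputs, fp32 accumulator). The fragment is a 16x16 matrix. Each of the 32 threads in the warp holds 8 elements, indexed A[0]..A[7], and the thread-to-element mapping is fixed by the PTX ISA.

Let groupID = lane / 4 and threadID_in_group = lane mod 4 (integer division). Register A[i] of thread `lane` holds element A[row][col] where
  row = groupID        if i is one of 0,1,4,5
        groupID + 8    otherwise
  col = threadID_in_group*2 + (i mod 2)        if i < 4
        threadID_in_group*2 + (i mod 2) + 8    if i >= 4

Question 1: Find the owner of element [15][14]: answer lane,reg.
r:15=>grp=7,rB=1  c:14=>cB=1,tig=3,lo=0
L=7*4+3=31  i=1*4+1*2+0=6

31,6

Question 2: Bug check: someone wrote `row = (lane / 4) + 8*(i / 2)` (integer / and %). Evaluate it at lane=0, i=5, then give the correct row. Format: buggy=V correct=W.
buggy=16 correct=0

`(lane / 4) + 8*(i / 2)`[0,5]⇒16
0: gr=0,th=0
[5] (0+0,0*2+1+8) = (0,9)
row: 16 vs 0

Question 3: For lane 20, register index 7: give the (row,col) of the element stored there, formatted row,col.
13,9

lane 20->20/4=5, 20 mod 4=0
i=7  r:5+8->13  c:2·0+1+8->9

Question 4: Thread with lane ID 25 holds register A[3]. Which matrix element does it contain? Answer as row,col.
lane 25=>25/4=6, 25 mod 4=1
i=3  r:6+8=>14  c:2·1+1+0=>3

14,3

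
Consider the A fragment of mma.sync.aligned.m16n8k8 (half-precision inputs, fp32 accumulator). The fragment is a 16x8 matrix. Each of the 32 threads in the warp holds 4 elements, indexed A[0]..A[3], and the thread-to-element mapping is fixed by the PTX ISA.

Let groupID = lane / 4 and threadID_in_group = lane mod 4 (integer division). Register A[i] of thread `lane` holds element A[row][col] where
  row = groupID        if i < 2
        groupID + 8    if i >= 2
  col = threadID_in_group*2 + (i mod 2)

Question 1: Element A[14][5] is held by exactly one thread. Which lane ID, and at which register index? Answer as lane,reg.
r=14⇒gr=6,Rb=1  c=5⇒th=2,odd=1
L=6*4+2=26  i=1*2+1=3

26,3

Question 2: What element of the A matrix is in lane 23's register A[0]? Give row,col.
lane 23->23/4=5, 23 mod 4=3
i=0  r:5+0->5  c:2·3+0->6

5,6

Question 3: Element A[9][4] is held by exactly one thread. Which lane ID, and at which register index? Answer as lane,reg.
r:9=>grp=1,rB=1  c:4=>tig=2,lo=0
L=1*4+2=6  i=1*2+0=2

6,2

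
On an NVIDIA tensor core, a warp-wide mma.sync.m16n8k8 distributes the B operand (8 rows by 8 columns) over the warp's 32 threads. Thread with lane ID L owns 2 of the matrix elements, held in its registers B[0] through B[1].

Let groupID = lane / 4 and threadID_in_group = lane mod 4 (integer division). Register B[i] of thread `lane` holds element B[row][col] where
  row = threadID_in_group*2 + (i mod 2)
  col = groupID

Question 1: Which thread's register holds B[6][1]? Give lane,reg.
7,0

c=1->g=1  r=6->t=3,b0=0
L=1*4+3=7  i=0=0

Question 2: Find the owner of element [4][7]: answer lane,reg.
30,0

c: 7->gid=7  r: 4->tid=2,i&1=0
L=7*4+2=30  i=0=0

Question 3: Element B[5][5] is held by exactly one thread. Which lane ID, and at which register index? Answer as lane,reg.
c=5->g=5  r=5->t=2,b0=1
L=5*4+2=22  i=1=1

22,1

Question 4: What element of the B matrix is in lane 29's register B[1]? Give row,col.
3,7

lane 29->29/4=7, 29 mod 4=1
i=1  r:2·1+1->3  c:7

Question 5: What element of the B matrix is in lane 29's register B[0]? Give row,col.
2,7

lane 29: gr=7 (29/4), th=1 (29%4)
i=0: r=1*2+0=2, c=gr=7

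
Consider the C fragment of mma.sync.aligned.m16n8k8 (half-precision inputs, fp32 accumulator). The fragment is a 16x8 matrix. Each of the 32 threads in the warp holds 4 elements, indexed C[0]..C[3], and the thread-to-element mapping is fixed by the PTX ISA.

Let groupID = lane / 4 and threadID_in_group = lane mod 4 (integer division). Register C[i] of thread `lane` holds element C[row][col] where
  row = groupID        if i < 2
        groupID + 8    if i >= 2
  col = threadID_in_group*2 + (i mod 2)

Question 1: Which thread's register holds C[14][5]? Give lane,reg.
r=14⇒gr=6,Rb=1  c=5⇒th=2,odd=1
L=6*4+2=26  i=1*2+1=3

26,3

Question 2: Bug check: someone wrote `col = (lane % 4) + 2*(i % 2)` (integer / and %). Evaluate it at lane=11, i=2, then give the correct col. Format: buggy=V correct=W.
buggy=3 correct=6

`(lane % 4) + 2*(i % 2)`[11,2]->3
L=11->g=11>>2=2, t=11&3=3
[2]->row 2+8=10  col 3·2+0=6
col: 3 vs 6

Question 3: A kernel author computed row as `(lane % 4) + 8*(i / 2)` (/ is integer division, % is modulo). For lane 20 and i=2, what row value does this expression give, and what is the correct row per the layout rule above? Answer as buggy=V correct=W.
`(lane % 4) + 8*(i / 2)`[20,2]⇒8
lane 20: gr=5 (20/4), th=0 (20%4)
i=2: r=5+8=13, c=0*2+0=0
row: 8 vs 13

buggy=8 correct=13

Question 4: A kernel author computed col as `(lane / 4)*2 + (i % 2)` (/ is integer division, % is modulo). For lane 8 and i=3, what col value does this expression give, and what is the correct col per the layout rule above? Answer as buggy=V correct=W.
`(lane / 4)*2 + (i % 2)`[8,3]=>5
L=8=>grp=8>>2=2, tig=8&3=0
[3]=>row 2+8=10  col 0·2+1=1
col: 5 vs 1

buggy=5 correct=1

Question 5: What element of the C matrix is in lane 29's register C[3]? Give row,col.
lane 29→29/4=7, 29 mod 4=1
i=3  r:7+8→15  c:2·1+1→3

15,3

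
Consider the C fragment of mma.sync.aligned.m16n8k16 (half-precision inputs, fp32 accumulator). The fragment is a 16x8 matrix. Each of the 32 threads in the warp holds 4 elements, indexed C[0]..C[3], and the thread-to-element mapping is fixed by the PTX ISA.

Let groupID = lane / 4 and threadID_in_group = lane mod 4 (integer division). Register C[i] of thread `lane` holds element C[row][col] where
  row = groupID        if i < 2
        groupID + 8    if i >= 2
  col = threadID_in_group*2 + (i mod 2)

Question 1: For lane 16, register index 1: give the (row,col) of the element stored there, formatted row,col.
16: grp=4,tig=0
[1] (4+0,0*2+1) = (4,1)

4,1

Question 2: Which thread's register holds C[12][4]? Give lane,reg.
r=12→G=4,rhi=1  c=4→T=2,p=0
L=4*4+2=18  i=1*2+0=2

18,2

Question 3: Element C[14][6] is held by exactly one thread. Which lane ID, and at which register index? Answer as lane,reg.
27,2

r=14->g=6,rb=1  c=6->t=3,b0=0
L=6*4+3=27  i=1*2+0=2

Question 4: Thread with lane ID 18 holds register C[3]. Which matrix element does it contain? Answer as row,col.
12,5

lane 18→18/4=4, 18 mod 4=2
i=3  r:4+8→12  c:2·2+1→5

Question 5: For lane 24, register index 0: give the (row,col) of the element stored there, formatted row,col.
6,0

lane 24->24/4=6, 24 mod 4=0
i=0  r:6+0->6  c:2·0+0->0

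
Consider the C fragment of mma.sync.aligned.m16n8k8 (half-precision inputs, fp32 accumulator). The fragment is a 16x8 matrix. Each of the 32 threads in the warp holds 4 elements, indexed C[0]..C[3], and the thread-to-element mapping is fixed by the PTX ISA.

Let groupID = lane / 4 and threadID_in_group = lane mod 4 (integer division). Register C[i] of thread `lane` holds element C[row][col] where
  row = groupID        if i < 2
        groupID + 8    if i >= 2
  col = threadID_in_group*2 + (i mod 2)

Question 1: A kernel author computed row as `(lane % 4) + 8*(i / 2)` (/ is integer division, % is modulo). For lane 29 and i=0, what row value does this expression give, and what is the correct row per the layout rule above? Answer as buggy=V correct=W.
`(lane % 4) + 8*(i / 2)`[29,0]→1
29: G=7,T=1
[0] (7+0,1*2+0) = (7,2)
row: 1 vs 7

buggy=1 correct=7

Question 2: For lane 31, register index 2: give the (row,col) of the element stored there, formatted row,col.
15,6

lane 31: gid=7 (31/4), tid=3 (31%4)
i=2: r=7+8=15, c=3*2+0=6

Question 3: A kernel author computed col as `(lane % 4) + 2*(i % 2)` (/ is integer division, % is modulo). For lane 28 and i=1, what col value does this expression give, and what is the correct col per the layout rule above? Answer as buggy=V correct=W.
buggy=2 correct=1

`(lane % 4) + 2*(i % 2)`[28,1]->2
L=28->g=28>>2=7, t=28&3=0
[1]->row 7+0=7  col 0·2+1=1
col: 2 vs 1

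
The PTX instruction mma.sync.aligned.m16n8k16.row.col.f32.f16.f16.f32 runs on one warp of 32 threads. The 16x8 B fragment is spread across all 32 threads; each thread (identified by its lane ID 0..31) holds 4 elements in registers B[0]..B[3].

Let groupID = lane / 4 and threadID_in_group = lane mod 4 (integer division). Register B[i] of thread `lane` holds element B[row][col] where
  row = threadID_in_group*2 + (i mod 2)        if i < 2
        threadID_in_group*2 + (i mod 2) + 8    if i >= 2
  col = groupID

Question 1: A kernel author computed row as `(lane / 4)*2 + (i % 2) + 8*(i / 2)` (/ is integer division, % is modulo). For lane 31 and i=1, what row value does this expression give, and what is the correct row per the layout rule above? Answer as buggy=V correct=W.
`(lane / 4)*2 + (i % 2) + 8*(i / 2)`[31,1]⇒15
31: gr=7,th=3
[1] (3*2+1+0,7) = (7,7)
row: 15 vs 7

buggy=15 correct=7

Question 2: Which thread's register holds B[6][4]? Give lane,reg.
c=4⇒gr=4  r=6⇒Rb=0,th=3,odd=0
L=4*4+3=19  i=0*2+0=0

19,0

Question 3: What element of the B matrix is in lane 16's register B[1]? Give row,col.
lane 16→16/4=4, 16 mod 4=0
i=1  r:2·0+1+0→1  c:4

1,4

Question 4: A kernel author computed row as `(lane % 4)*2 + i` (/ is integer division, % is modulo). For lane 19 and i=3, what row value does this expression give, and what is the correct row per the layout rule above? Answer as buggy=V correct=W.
`(lane % 4)*2 + i`[19,3]->9
L=19->gid=19>>2=4, tid=19&3=3
[3]->row 3·2+1+8=15  col gid=4
row: 9 vs 15

buggy=9 correct=15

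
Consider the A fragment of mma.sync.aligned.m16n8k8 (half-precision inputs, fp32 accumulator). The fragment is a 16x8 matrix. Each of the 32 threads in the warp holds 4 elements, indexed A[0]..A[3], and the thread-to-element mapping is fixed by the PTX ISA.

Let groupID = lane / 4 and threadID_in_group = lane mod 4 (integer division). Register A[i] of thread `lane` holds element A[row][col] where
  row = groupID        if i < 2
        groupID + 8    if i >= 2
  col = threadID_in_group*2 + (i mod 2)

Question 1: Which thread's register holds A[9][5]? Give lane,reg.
6,3

r:9=>grp=1,rB=1  c:5=>tig=2,lo=1
L=1*4+2=6  i=1*2+1=3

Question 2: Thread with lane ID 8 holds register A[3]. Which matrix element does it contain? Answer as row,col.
10,1

L=8->g=8>>2=2, t=8&3=0
[3]->row 2+8=10  col 0·2+1=1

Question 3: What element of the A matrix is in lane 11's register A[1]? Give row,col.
11: g=2,t=3
[1] (2+0,3*2+1) = (2,7)

2,7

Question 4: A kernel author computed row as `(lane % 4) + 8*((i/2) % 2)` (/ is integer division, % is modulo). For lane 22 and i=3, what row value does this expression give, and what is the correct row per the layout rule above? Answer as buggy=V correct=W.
buggy=10 correct=13

`(lane % 4) + 8*((i/2) % 2)`[22,3]→10
lane 22→22/4=5, 22 mod 4=2
i=3  r:5+8→13  c:2·2+1→5
row: 10 vs 13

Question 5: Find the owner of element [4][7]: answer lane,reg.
19,1

r=4⇒gr=4,Rb=0  c=7⇒th=3,odd=1
L=4*4+3=19  i=0*2+1=1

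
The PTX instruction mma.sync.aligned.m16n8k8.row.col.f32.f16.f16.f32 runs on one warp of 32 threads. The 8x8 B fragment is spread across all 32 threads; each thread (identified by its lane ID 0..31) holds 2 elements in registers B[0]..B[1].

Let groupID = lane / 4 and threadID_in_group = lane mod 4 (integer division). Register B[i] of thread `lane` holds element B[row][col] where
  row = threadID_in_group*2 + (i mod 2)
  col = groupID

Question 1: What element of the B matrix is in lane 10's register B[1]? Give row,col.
5,2

L=10=>grp=10>>2=2, tig=10&3=2
[1]=>row 2·2+1=5  col grp=2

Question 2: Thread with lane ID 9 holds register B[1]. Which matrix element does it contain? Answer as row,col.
lane 9⇒9/4=2, 9 mod 4=1
i=1  r:2·1+1⇒3  c:2

3,2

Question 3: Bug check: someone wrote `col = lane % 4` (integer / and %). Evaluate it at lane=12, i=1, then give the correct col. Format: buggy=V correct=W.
`lane % 4`[12,1]⇒0
lane 12⇒12/4=3, 12 mod 4=0
i=1  r:2·0+1⇒1  c:3
col: 0 vs 3

buggy=0 correct=3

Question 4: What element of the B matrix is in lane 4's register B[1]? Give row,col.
1,1

4: G=1,T=0
[1] (0*2+1,1) = (1,1)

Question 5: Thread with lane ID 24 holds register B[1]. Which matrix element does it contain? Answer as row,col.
1,6

L=24→G=24>>2=6, T=24&3=0
[1]→row 0·2+1=1  col G=6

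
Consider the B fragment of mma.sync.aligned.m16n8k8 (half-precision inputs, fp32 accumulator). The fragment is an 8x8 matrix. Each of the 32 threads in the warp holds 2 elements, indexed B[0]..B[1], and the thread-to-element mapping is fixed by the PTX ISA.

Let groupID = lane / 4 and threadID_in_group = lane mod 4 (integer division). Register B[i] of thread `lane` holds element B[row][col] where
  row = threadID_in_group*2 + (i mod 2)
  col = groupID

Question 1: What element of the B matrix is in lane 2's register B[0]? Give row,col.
4,0

lane 2: G=0 (2/4), T=2 (2%4)
i=0: r=2*2+0=4, c=G=0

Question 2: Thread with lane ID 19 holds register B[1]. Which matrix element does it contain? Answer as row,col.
7,4

lane 19⇒19/4=4, 19 mod 4=3
i=1  r:2·3+1⇒7  c:4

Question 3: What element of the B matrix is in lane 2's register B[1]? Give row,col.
lane 2: gid=0 (2/4), tid=2 (2%4)
i=1: r=2*2+1=5, c=gid=0

5,0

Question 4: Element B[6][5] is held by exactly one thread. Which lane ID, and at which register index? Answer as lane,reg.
23,0

c=5→G=5  r=6→T=3,p=0
L=5*4+3=23  i=0=0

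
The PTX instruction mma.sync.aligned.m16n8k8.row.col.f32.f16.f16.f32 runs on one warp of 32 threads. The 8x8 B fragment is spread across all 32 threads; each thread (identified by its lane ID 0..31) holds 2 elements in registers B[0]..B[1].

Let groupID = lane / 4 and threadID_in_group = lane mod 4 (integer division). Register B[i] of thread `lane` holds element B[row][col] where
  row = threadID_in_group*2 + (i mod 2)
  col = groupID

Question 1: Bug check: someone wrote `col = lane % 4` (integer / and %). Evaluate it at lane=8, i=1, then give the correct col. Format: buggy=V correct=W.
`lane % 4`[8,1]->0
8: gid=2,tid=0
[1] (0*2+1,2) = (1,2)
col: 0 vs 2

buggy=0 correct=2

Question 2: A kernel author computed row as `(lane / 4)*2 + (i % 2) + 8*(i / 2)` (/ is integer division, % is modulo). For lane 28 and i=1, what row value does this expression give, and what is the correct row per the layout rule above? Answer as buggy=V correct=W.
buggy=15 correct=1

`(lane / 4)*2 + (i % 2) + 8*(i / 2)`[28,1]⇒15
L=28⇒gr=28>>2=7, th=28&3=0
[1]⇒row 0·2+1=1  col gr=7
row: 15 vs 1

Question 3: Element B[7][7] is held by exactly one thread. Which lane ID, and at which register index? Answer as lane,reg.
c:7=>grp=7  r:7=>tig=3,lo=1
L=7*4+3=31  i=1=1

31,1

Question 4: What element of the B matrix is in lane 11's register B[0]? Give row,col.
lane 11=>11/4=2, 11 mod 4=3
i=0  r:2·3+0=>6  c:2

6,2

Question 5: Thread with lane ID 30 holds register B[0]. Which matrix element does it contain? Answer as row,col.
4,7

L=30->gid=30>>2=7, tid=30&3=2
[0]->row 2·2+0=4  col gid=7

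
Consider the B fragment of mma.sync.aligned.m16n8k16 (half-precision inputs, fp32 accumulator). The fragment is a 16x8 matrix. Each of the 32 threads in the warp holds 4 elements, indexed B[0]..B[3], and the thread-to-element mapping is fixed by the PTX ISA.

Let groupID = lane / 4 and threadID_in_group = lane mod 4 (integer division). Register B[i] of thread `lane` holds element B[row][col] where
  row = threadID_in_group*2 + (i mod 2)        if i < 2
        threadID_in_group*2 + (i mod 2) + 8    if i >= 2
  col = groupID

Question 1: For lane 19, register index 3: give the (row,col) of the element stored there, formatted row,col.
15,4

lane 19⇒19/4=4, 19 mod 4=3
i=3  r:2·3+1+8⇒15  c:4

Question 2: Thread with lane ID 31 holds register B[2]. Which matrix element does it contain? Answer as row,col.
14,7

31: G=7,T=3
[2] (3*2+0+8,7) = (14,7)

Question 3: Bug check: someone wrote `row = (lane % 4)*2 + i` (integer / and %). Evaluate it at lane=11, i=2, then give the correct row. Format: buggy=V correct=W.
buggy=8 correct=14

`(lane % 4)*2 + i`[11,2]→8
lane 11→11/4=2, 11 mod 4=3
i=2  r:2·3+0+8→14  c:2
row: 8 vs 14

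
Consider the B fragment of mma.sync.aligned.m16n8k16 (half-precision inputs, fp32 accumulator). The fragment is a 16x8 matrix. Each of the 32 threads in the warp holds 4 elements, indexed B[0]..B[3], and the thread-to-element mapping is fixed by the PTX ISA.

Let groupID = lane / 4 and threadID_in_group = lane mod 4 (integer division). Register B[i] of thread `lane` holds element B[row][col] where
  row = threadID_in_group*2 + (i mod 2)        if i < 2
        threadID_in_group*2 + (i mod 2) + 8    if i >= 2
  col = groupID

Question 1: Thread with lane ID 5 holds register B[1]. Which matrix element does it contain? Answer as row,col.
3,1

lane 5→5/4=1, 5 mod 4=1
i=1  r:2·1+1+0→3  c:1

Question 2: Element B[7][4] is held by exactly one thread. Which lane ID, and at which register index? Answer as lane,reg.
19,1

c=4⇒gr=4  r=7⇒Rb=0,th=3,odd=1
L=4*4+3=19  i=0*2+1=1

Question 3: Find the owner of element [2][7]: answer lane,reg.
29,0

c=7->g=7  r=2->rb=0,t=1,b0=0
L=7*4+1=29  i=0*2+0=0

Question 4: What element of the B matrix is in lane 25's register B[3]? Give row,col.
11,6

lane 25: gr=6 (25/4), th=1 (25%4)
i=3: r=1*2+1+8=11, c=gr=6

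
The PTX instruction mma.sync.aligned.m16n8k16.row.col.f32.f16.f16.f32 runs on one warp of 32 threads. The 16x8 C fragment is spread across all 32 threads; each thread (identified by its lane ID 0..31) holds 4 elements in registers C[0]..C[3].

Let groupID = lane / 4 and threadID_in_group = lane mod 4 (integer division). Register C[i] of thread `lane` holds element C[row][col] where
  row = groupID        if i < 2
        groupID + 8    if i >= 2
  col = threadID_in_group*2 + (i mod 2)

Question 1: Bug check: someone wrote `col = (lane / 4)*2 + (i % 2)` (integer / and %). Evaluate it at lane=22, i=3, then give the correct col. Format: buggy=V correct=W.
`(lane / 4)*2 + (i % 2)`[22,3]->11
lane 22: gid=5 (22/4), tid=2 (22%4)
i=3: r=5+8=13, c=2*2+1=5
col: 11 vs 5

buggy=11 correct=5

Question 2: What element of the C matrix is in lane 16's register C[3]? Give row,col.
12,1

lane 16: gr=4 (16/4), th=0 (16%4)
i=3: r=4+8=12, c=0*2+1=1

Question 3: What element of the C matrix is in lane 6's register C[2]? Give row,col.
lane 6=>6/4=1, 6 mod 4=2
i=2  r:1+8=>9  c:2·2+0=>4

9,4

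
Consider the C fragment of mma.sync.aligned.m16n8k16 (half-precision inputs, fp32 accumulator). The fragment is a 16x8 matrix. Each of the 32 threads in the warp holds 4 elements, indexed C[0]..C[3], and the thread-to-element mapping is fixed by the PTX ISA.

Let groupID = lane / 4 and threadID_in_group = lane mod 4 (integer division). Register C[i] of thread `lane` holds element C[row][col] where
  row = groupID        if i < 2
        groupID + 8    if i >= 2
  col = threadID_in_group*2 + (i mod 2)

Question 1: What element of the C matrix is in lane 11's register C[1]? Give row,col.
2,7

L=11->gid=11>>2=2, tid=11&3=3
[1]->row 2+0=2  col 3·2+1=7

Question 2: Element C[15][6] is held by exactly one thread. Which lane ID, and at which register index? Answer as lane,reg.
31,2

r:15=>grp=7,rB=1  c:6=>tig=3,lo=0
L=7*4+3=31  i=1*2+0=2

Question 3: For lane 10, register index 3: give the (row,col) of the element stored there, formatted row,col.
10,5

lane 10→10/4=2, 10 mod 4=2
i=3  r:2+8→10  c:2·2+1→5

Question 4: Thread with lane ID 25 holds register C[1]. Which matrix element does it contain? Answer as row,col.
6,3

25: g=6,t=1
[1] (6+0,1*2+1) = (6,3)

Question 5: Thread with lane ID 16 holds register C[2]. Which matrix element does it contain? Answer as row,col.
12,0

L=16→G=16>>2=4, T=16&3=0
[2]→row 4+8=12  col 0·2+0=0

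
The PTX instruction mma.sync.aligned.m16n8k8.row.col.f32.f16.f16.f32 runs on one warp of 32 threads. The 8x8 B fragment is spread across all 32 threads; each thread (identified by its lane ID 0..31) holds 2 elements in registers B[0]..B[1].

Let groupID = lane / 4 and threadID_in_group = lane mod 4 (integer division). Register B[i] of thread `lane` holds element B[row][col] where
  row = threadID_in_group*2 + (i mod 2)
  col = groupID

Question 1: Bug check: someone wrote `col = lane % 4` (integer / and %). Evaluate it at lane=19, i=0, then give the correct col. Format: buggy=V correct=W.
buggy=3 correct=4

`lane % 4`[19,0]→3
L=19→G=19>>2=4, T=19&3=3
[0]→row 3·2+0=6  col G=4
col: 3 vs 4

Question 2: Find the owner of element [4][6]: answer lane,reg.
c=6⇒gr=6  r=4⇒th=2,odd=0
L=6*4+2=26  i=0=0

26,0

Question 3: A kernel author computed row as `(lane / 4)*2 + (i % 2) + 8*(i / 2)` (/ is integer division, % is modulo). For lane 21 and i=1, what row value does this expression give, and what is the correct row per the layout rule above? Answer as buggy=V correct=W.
buggy=11 correct=3

`(lane / 4)*2 + (i % 2) + 8*(i / 2)`[21,1]->11
lane 21: gid=5 (21/4), tid=1 (21%4)
i=1: r=1*2+1=3, c=gid=5
row: 11 vs 3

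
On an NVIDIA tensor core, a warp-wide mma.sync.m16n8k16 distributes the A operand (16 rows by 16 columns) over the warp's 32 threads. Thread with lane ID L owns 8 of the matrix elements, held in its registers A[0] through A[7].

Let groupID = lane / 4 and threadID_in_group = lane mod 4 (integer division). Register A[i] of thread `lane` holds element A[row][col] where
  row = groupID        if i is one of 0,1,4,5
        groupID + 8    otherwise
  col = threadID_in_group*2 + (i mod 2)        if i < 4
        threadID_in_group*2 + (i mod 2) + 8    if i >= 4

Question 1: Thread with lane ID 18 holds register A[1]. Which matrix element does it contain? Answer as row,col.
4,5

lane 18⇒18/4=4, 18 mod 4=2
i=1  r:4+0⇒4  c:2·2+1+0⇒5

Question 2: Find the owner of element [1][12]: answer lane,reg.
6,4

r=1⇒gr=1,Rb=0  c=12⇒Cb=1,th=2,odd=0
L=1*4+2=6  i=1*4+0*2+0=4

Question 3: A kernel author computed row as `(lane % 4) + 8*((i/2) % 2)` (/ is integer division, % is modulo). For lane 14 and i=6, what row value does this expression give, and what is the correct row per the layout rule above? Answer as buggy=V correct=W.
`(lane % 4) + 8*((i/2) % 2)`[14,6]->10
14: gid=3,tid=2
[6] (3+8,2*2+0+8) = (11,12)
row: 10 vs 11

buggy=10 correct=11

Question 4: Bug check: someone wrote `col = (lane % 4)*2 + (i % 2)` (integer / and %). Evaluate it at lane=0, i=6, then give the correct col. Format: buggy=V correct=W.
buggy=0 correct=8

`(lane % 4)*2 + (i % 2)`[0,6]->0
L=0->gid=0>>2=0, tid=0&3=0
[6]->row 0+8=8  col 0·2+0+8=8
col: 0 vs 8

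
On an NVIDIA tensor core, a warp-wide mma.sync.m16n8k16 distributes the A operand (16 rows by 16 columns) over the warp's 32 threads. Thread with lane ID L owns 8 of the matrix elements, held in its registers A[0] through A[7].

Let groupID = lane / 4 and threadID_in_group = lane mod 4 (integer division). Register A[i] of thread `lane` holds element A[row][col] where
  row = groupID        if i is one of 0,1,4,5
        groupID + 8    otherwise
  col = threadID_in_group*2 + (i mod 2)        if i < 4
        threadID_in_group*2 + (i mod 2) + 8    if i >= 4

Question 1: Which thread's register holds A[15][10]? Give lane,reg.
r=15→G=7,rhi=1  c=10→chi=1,T=1,p=0
L=7*4+1=29  i=1*4+1*2+0=6

29,6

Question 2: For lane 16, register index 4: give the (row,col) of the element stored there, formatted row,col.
16: gr=4,th=0
[4] (4+0,0*2+0+8) = (4,8)

4,8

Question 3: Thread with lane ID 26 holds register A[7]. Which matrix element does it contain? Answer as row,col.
14,13

26: G=6,T=2
[7] (6+8,2*2+1+8) = (14,13)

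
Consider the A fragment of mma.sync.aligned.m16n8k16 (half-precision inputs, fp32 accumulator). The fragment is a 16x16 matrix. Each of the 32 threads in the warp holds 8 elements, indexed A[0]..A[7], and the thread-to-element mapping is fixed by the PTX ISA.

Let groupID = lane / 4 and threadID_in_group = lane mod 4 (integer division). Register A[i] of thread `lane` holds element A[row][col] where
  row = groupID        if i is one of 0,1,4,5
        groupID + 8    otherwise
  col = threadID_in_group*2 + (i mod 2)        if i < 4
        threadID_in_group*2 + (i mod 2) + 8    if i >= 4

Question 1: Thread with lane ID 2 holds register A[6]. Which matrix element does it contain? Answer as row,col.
8,12

L=2→G=2>>2=0, T=2&3=2
[6]→row 0+8=8  col 2·2+0+8=12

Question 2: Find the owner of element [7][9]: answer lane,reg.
r:7=>grp=7,rB=0  c:9=>cB=1,tig=0,lo=1
L=7*4+0=28  i=1*4+0*2+1=5

28,5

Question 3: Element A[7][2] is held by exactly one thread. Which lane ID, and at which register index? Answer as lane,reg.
r=7→G=7,rhi=0  c=2→chi=0,T=1,p=0
L=7*4+1=29  i=0*4+0*2+0=0

29,0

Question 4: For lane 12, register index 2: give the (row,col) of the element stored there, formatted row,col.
11,0

lane 12⇒12/4=3, 12 mod 4=0
i=2  r:3+8⇒11  c:2·0+0+0⇒0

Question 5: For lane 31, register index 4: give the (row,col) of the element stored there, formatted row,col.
lane 31: gid=7 (31/4), tid=3 (31%4)
i=4: r=7+0=7, c=3*2+0+8=14

7,14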